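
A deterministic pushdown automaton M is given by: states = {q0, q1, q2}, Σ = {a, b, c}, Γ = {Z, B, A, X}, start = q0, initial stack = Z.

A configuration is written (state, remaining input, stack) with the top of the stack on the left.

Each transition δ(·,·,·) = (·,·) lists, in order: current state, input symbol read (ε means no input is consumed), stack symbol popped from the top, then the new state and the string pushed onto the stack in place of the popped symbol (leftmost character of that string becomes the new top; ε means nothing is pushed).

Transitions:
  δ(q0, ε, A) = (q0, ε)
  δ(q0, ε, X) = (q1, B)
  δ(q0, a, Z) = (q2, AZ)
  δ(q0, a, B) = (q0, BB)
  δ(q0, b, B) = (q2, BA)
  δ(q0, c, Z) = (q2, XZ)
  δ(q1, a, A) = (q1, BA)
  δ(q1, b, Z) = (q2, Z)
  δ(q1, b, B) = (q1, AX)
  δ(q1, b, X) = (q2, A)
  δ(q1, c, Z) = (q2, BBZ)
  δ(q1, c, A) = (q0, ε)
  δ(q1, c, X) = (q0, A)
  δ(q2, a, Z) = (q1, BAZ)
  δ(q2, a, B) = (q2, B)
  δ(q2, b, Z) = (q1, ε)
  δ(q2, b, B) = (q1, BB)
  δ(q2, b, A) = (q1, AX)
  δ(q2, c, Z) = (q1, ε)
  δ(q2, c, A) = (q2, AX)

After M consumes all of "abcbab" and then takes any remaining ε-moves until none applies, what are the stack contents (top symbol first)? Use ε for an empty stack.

(q0, abcbab, Z)
  read a, top Z: go to q2, push AZ → (q2, bcbab, AZ)
  read b, top A: go to q1, push AX → (q1, cbab, AXZ)
  read c, top A: go to q0, push ε → (q0, bab, XZ)
  ε-move, top X: go to q1, push B → (q1, bab, BZ)
  read b, top B: go to q1, push AX → (q1, ab, AXZ)
  read a, top A: go to q1, push BA → (q1, b, BAXZ)
  read b, top B: go to q1, push AX → (q1, ε, AXAXZ)
All input consumed in state q1 with stack AXAXZ.

AXAXZ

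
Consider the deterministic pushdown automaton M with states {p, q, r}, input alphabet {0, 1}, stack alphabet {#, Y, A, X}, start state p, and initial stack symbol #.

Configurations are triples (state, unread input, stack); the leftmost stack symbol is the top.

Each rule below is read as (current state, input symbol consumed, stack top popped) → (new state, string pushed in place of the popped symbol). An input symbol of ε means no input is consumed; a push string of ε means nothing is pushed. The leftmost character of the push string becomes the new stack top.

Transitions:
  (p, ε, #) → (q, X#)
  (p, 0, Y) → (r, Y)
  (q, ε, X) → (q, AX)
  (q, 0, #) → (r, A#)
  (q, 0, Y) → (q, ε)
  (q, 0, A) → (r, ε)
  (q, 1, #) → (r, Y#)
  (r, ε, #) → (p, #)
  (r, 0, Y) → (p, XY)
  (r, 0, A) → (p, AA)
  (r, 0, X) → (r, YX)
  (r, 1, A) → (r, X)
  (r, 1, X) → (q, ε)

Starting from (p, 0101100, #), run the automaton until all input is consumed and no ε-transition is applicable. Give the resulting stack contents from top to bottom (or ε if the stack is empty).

(p, 0101100, #) ⊢ (q, 0101100, X#) ⊢ (q, 0101100, AX#) ⊢ (r, 101100, X#) ⊢ (q, 01100, #) ⊢ (r, 1100, A#) ⊢ (r, 100, X#) ⊢ (q, 00, #) ⊢ (r, 0, A#) ⊢ (p, ε, AA#)
All input consumed in state p with stack AA#.

AA#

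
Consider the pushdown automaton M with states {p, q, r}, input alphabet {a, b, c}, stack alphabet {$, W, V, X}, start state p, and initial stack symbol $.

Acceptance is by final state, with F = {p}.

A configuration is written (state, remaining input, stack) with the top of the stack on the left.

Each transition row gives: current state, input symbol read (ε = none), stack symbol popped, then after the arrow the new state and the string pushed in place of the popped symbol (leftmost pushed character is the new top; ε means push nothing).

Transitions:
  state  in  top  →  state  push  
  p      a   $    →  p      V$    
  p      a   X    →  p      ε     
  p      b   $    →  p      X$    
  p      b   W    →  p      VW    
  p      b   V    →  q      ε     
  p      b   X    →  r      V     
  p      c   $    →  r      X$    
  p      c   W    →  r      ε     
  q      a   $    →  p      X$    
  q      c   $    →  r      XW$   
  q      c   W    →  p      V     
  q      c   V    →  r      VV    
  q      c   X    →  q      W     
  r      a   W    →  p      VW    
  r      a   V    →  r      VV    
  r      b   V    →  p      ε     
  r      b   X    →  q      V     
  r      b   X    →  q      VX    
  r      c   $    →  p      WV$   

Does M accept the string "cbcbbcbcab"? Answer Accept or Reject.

Accept

One accepting computation: (p, cbcbbcbcab, $) ⊢ (r, bcbbcbcab, X$) ⊢ (q, cbbcbcab, V$) ⊢ (r, bbcbcab, VV$) ⊢ (p, bcbcab, V$) ⊢ (q, cbcab, $) ⊢ (r, bcab, XW$) ⊢ (q, cab, VW$) ⊢ (r, ab, VVW$) ⊢ (r, b, VVVW$) ⊢ (p, ε, VVW$)
All input consumed and state p ∈ F.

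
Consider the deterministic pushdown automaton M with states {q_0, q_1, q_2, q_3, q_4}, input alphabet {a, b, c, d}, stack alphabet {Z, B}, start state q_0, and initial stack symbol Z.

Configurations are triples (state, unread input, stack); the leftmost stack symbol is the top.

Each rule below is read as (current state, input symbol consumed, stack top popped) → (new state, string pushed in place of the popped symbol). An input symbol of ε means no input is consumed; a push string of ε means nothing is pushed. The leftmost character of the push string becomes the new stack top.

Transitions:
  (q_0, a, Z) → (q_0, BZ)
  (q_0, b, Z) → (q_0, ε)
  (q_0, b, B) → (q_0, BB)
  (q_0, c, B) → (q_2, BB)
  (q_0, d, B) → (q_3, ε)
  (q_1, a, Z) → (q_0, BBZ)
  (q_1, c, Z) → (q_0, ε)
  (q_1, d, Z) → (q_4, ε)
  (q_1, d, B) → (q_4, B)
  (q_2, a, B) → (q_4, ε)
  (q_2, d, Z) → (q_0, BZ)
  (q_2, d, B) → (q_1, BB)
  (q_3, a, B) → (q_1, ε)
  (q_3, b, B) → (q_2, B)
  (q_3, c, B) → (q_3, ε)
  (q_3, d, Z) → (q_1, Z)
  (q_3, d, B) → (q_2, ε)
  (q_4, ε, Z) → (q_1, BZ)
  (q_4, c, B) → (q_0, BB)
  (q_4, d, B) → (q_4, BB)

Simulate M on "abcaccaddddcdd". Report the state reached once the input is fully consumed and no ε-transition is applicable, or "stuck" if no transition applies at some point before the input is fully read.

q_2

(q_0, abcaccaddddcdd, Z)
  read a, top Z: go to q_0, push BZ → (q_0, bcaccaddddcdd, BZ)
  read b, top B: go to q_0, push BB → (q_0, caccaddddcdd, BBZ)
  read c, top B: go to q_2, push BB → (q_2, accaddddcdd, BBBZ)
  read a, top B: go to q_4, push ε → (q_4, ccaddddcdd, BBZ)
  read c, top B: go to q_0, push BB → (q_0, caddddcdd, BBBZ)
  read c, top B: go to q_2, push BB → (q_2, addddcdd, BBBBZ)
  read a, top B: go to q_4, push ε → (q_4, ddddcdd, BBBZ)
  read d, top B: go to q_4, push BB → (q_4, dddcdd, BBBBZ)
  read d, top B: go to q_4, push BB → (q_4, ddcdd, BBBBBZ)
  read d, top B: go to q_4, push BB → (q_4, dcdd, BBBBBBZ)
  read d, top B: go to q_4, push BB → (q_4, cdd, BBBBBBBZ)
  read c, top B: go to q_0, push BB → (q_0, dd, BBBBBBBBZ)
  read d, top B: go to q_3, push ε → (q_3, d, BBBBBBBZ)
  read d, top B: go to q_2, push ε → (q_2, ε, BBBBBBZ)
All input consumed; M is in state q_2.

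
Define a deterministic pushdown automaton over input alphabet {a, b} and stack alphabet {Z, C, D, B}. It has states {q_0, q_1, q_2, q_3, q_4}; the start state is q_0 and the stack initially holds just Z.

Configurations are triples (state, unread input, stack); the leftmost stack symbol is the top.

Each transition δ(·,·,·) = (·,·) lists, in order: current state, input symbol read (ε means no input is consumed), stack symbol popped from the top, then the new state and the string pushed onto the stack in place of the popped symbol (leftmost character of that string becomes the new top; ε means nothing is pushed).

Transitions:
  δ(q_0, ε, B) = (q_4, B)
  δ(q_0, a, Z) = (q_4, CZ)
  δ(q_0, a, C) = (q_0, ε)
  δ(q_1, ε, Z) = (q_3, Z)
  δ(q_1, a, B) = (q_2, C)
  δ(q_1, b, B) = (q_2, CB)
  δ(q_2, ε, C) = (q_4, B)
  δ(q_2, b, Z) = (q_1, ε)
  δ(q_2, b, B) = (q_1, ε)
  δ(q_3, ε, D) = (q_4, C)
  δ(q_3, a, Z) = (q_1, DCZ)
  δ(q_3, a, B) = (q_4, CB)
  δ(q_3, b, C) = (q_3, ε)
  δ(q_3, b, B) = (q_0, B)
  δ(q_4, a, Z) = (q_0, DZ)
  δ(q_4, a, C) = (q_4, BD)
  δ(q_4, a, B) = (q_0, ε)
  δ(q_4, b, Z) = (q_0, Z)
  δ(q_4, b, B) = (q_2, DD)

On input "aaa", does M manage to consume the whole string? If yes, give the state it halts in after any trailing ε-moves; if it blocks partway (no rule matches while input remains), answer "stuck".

(q_0, aaa, Z) ⊢ (q_4, aa, CZ) ⊢ (q_4, a, BDZ) ⊢ (q_0, ε, DZ)
All input consumed; M is in state q_0.

q_0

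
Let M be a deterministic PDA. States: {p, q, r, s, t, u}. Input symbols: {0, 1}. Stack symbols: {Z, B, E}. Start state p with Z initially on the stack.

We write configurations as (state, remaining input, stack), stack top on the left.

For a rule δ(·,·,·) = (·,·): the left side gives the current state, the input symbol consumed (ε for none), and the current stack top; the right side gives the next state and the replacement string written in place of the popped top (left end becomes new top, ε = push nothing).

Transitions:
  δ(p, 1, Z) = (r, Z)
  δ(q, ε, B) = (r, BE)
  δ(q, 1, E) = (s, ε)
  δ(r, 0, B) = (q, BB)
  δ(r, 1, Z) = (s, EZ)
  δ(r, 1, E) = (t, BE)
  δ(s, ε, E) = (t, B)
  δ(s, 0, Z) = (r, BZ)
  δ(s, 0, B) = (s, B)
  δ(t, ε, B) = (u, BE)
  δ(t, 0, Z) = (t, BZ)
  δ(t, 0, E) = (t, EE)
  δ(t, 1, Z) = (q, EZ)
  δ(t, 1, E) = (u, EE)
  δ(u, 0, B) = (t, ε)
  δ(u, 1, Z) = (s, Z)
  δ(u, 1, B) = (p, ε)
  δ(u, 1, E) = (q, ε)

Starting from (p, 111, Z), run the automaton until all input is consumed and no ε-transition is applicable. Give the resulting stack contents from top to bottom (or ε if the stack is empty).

EZ

(p, 111, Z) ⊢ (r, 11, Z) ⊢ (s, 1, EZ) ⊢ (t, 1, BZ) ⊢ (u, 1, BEZ) ⊢ (p, ε, EZ)
All input consumed in state p with stack EZ.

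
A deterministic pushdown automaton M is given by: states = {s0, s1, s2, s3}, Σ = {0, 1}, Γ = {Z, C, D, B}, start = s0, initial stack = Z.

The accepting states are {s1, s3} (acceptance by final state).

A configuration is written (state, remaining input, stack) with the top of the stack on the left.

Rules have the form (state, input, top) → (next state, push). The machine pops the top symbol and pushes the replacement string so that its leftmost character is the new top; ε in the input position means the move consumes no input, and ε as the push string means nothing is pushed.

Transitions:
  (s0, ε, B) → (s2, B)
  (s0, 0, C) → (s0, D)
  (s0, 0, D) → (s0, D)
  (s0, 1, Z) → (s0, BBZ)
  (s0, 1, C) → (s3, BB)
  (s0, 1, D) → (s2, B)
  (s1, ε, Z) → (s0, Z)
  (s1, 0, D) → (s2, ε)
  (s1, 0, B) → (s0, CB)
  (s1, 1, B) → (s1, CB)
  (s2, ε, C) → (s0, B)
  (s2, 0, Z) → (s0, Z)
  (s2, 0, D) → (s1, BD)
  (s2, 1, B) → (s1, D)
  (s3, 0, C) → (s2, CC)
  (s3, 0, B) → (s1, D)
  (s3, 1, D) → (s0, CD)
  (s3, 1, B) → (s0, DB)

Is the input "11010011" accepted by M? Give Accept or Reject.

(s0, 11010011, Z)
  read 1, top Z: go to s0, push BBZ → (s0, 1010011, BBZ)
  ε-move, top B: go to s2, push B → (s2, 1010011, BBZ)
  read 1, top B: go to s1, push D → (s1, 010011, DBZ)
  read 0, top D: go to s2, push ε → (s2, 10011, BZ)
  read 1, top B: go to s1, push D → (s1, 0011, DZ)
  read 0, top D: go to s2, push ε → (s2, 011, Z)
  read 0, top Z: go to s0, push Z → (s0, 11, Z)
  read 1, top Z: go to s0, push BBZ → (s0, 1, BBZ)
  ε-move, top B: go to s2, push B → (s2, 1, BBZ)
  read 1, top B: go to s1, push D → (s1, ε, DBZ)
All input consumed; state s1 ∈ F.

Accept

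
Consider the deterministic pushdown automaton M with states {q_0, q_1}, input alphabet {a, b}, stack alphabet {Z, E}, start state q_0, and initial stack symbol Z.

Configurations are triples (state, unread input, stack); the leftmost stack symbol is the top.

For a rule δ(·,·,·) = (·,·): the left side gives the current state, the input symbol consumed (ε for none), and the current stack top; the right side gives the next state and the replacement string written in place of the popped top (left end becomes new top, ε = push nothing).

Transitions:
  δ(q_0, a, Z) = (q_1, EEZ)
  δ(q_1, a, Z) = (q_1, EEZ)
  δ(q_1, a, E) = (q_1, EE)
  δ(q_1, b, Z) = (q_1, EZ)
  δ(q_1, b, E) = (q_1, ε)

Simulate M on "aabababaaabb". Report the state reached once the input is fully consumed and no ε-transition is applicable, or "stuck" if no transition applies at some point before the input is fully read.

(q_0, aabababaaabb, Z)
  read a, top Z: go to q_1, push EEZ → (q_1, abababaaabb, EEZ)
  read a, top E: go to q_1, push EE → (q_1, bababaaabb, EEEZ)
  read b, top E: go to q_1, push ε → (q_1, ababaaabb, EEZ)
  read a, top E: go to q_1, push EE → (q_1, babaaabb, EEEZ)
  read b, top E: go to q_1, push ε → (q_1, abaaabb, EEZ)
  read a, top E: go to q_1, push EE → (q_1, baaabb, EEEZ)
  read b, top E: go to q_1, push ε → (q_1, aaabb, EEZ)
  read a, top E: go to q_1, push EE → (q_1, aabb, EEEZ)
  read a, top E: go to q_1, push EE → (q_1, abb, EEEEZ)
  read a, top E: go to q_1, push EE → (q_1, bb, EEEEEZ)
  read b, top E: go to q_1, push ε → (q_1, b, EEEEZ)
  read b, top E: go to q_1, push ε → (q_1, ε, EEEZ)
All input consumed; M is in state q_1.

q_1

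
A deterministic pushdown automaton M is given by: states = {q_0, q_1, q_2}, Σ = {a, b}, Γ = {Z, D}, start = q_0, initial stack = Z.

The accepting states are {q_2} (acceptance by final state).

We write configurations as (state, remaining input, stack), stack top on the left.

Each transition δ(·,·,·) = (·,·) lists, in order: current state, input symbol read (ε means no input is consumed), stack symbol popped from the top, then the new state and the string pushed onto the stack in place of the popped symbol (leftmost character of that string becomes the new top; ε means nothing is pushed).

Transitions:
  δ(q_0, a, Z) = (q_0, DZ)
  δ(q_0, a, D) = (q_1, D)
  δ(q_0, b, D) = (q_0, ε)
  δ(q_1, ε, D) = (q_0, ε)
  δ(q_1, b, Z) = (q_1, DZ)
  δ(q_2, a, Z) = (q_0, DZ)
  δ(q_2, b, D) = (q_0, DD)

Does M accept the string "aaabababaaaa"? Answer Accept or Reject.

Reject

(q_0, aaabababaaaa, Z) ⊢ (q_0, aabababaaaa, DZ) ⊢ (q_1, abababaaaa, DZ) ⊢ (q_0, abababaaaa, Z) ⊢ (q_0, bababaaaa, DZ) ⊢ (q_0, ababaaaa, Z) ⊢ (q_0, babaaaa, DZ) ⊢ (q_0, abaaaa, Z) ⊢ (q_0, baaaa, DZ) ⊢ (q_0, aaaa, Z) ⊢ (q_0, aaa, DZ) ⊢ (q_1, aa, DZ) ⊢ (q_0, aa, Z) ⊢ (q_0, a, DZ) ⊢ (q_1, ε, DZ) ⊢ (q_0, ε, Z)
All input consumed; state q_0 ∉ F and no further ε-move applies.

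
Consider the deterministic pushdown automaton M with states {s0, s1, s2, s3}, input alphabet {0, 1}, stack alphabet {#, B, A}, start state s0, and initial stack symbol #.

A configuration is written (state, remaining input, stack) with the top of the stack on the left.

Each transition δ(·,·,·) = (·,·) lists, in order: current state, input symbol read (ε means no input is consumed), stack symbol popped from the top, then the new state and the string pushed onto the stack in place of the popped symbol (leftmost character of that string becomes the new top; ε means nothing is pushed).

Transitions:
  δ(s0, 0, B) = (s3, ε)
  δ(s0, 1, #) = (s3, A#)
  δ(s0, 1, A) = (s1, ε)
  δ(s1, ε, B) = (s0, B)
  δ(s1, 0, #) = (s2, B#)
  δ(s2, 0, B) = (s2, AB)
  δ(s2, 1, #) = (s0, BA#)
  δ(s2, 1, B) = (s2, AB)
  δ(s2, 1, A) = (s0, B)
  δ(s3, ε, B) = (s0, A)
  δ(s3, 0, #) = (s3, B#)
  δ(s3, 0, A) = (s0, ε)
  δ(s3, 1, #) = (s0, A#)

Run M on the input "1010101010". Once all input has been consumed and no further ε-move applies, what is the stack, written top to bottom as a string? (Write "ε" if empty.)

(s0, 1010101010, #) ⊢ (s3, 010101010, A#) ⊢ (s0, 10101010, #) ⊢ (s3, 0101010, A#) ⊢ (s0, 101010, #) ⊢ (s3, 01010, A#) ⊢ (s0, 1010, #) ⊢ (s3, 010, A#) ⊢ (s0, 10, #) ⊢ (s3, 0, A#) ⊢ (s0, ε, #)
All input consumed in state s0 with stack #.

#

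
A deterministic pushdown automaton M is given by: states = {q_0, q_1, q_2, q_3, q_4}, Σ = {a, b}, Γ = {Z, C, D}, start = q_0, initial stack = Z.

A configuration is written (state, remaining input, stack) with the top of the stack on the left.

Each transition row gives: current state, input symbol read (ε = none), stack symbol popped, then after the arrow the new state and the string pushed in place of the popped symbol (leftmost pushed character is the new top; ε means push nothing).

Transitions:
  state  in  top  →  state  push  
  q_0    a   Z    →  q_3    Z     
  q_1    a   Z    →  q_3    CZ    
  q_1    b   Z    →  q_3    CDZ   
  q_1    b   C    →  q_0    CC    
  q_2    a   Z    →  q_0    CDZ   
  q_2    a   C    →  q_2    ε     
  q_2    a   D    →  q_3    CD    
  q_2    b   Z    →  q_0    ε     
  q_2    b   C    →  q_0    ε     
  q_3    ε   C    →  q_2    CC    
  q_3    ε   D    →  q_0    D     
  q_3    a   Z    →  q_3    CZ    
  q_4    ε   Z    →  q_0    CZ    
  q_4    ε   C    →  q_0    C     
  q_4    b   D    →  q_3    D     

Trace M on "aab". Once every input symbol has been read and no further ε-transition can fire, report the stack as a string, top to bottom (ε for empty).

CZ

(q_0, aab, Z)
  read a, top Z: go to q_3, push Z → (q_3, ab, Z)
  read a, top Z: go to q_3, push CZ → (q_3, b, CZ)
  ε-move, top C: go to q_2, push CC → (q_2, b, CCZ)
  read b, top C: go to q_0, push ε → (q_0, ε, CZ)
All input consumed in state q_0 with stack CZ.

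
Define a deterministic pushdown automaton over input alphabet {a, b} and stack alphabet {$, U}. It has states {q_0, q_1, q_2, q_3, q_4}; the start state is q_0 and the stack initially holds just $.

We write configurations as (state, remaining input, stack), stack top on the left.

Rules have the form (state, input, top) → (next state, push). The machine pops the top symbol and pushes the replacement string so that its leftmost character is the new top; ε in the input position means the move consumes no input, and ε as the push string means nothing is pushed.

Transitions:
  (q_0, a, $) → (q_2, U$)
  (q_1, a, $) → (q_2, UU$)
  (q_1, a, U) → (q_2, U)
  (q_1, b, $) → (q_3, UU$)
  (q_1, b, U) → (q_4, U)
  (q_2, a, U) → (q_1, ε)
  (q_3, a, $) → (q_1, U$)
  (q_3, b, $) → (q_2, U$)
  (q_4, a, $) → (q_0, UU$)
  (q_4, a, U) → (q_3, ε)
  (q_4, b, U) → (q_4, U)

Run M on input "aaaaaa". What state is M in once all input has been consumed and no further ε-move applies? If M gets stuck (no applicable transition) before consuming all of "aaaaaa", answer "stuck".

(q_0, aaaaaa, $)
  read a, top $: go to q_2, push U$ → (q_2, aaaaa, U$)
  read a, top U: go to q_1, push ε → (q_1, aaaa, $)
  read a, top $: go to q_2, push UU$ → (q_2, aaa, UU$)
  read a, top U: go to q_1, push ε → (q_1, aa, U$)
  read a, top U: go to q_2, push U → (q_2, a, U$)
  read a, top U: go to q_1, push ε → (q_1, ε, $)
All input consumed; M is in state q_1.

q_1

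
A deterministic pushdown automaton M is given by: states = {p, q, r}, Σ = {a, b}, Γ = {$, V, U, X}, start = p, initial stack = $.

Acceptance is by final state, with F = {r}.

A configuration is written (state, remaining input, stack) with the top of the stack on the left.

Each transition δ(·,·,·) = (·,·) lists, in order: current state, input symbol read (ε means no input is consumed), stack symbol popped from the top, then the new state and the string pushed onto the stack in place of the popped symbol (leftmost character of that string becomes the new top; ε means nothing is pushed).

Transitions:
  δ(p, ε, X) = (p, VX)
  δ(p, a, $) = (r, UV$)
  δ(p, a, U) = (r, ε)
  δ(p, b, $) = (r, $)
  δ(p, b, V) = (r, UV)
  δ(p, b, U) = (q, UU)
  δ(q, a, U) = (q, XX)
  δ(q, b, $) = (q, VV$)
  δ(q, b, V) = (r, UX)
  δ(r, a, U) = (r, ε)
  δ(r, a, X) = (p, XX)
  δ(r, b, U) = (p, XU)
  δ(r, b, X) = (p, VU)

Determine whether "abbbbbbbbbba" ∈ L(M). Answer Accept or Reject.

Accept

(p, abbbbbbbbbba, $) ⊢ (r, bbbbbbbbbba, UV$) ⊢ (p, bbbbbbbbba, XUV$) ⊢ (p, bbbbbbbbba, VXUV$) ⊢ (r, bbbbbbbba, UVXUV$) ⊢ (p, bbbbbbba, XUVXUV$) ⊢ (p, bbbbbbba, VXUVXUV$) ⊢ (r, bbbbbba, UVXUVXUV$) ⊢ (p, bbbbba, XUVXUVXUV$) ⊢ (p, bbbbba, VXUVXUVXUV$) ⊢ (r, bbbba, UVXUVXUVXUV$) ⊢ (p, bbba, XUVXUVXUVXUV$) ⊢ (p, bbba, VXUVXUVXUVXUV$) ⊢ (r, bba, UVXUVXUVXUVXUV$) ⊢ (p, ba, XUVXUVXUVXUVXUV$) ⊢ (p, ba, VXUVXUVXUVXUVXUV$) ⊢ (r, a, UVXUVXUVXUVXUVXUV$) ⊢ (r, ε, VXUVXUVXUVXUVXUV$)
All input consumed; state r ∈ F.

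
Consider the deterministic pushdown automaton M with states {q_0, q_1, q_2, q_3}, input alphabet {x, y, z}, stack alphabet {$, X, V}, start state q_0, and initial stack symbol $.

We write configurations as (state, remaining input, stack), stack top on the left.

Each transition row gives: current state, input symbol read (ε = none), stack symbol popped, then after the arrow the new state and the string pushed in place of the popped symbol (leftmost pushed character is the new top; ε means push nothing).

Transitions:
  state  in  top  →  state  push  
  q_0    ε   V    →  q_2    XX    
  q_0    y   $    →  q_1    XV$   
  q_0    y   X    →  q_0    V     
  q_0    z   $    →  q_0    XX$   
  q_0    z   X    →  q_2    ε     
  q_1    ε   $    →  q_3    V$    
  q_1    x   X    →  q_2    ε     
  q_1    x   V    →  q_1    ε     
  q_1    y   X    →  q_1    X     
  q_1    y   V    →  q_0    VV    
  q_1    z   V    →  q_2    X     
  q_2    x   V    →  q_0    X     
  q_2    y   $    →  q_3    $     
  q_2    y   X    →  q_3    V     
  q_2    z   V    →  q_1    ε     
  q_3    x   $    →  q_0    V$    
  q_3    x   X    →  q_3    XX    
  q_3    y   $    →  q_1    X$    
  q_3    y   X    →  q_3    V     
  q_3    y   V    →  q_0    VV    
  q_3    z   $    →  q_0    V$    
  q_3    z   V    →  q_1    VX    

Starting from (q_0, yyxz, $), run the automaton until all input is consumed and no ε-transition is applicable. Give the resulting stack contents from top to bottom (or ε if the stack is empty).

V$

(q_0, yyxz, $) ⊢ (q_1, yxz, XV$) ⊢ (q_1, xz, XV$) ⊢ (q_2, z, V$) ⊢ (q_1, ε, $) ⊢ (q_3, ε, V$)
All input consumed in state q_3 with stack V$.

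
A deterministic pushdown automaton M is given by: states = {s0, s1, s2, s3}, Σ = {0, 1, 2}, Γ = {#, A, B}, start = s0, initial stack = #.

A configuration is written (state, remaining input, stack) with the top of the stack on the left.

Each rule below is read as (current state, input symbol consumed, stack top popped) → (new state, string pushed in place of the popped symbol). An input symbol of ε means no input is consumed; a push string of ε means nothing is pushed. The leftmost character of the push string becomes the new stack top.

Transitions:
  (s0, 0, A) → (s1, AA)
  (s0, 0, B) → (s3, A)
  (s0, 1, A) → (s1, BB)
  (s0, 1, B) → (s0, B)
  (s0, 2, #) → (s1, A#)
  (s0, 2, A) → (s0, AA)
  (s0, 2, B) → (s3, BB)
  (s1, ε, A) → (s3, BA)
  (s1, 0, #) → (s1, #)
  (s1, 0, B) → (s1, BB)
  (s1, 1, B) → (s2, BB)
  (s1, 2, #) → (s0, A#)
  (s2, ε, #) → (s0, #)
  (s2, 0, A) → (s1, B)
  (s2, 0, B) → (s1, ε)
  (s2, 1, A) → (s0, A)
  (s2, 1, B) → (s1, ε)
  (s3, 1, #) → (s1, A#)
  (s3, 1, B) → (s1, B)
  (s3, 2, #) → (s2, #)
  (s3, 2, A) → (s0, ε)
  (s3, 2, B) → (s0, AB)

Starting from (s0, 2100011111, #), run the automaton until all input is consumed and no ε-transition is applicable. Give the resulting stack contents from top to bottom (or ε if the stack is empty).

(s0, 2100011111, #)
  read 2, top #: go to s1, push A# → (s1, 100011111, A#)
  ε-move, top A: go to s3, push BA → (s3, 100011111, BA#)
  read 1, top B: go to s1, push B → (s1, 00011111, BA#)
  read 0, top B: go to s1, push BB → (s1, 0011111, BBA#)
  read 0, top B: go to s1, push BB → (s1, 011111, BBBA#)
  read 0, top B: go to s1, push BB → (s1, 11111, BBBBA#)
  read 1, top B: go to s2, push BB → (s2, 1111, BBBBBA#)
  read 1, top B: go to s1, push ε → (s1, 111, BBBBA#)
  read 1, top B: go to s2, push BB → (s2, 11, BBBBBA#)
  read 1, top B: go to s1, push ε → (s1, 1, BBBBA#)
  read 1, top B: go to s2, push BB → (s2, ε, BBBBBA#)
All input consumed in state s2 with stack BBBBBA#.

BBBBBA#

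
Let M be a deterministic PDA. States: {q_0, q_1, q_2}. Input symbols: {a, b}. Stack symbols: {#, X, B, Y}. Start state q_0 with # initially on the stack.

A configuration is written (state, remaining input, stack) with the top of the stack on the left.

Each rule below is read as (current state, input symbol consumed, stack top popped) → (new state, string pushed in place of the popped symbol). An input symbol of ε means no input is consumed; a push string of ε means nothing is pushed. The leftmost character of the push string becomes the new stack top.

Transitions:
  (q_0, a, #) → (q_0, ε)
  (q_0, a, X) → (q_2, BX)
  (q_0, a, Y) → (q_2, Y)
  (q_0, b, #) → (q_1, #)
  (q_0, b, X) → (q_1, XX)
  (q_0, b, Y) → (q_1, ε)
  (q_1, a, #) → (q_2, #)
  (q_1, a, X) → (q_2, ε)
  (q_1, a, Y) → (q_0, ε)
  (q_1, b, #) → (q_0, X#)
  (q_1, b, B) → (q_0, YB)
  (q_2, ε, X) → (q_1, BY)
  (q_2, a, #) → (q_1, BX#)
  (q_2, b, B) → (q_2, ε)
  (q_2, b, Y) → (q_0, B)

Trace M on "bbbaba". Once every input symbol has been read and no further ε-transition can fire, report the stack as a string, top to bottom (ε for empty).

(q_0, bbbaba, #)
  read b, top #: go to q_1, push # → (q_1, bbaba, #)
  read b, top #: go to q_0, push X# → (q_0, baba, X#)
  read b, top X: go to q_1, push XX → (q_1, aba, XX#)
  read a, top X: go to q_2, push ε → (q_2, ba, X#)
  ε-move, top X: go to q_1, push BY → (q_1, ba, BY#)
  read b, top B: go to q_0, push YB → (q_0, a, YBY#)
  read a, top Y: go to q_2, push Y → (q_2, ε, YBY#)
All input consumed in state q_2 with stack YBY#.

YBY#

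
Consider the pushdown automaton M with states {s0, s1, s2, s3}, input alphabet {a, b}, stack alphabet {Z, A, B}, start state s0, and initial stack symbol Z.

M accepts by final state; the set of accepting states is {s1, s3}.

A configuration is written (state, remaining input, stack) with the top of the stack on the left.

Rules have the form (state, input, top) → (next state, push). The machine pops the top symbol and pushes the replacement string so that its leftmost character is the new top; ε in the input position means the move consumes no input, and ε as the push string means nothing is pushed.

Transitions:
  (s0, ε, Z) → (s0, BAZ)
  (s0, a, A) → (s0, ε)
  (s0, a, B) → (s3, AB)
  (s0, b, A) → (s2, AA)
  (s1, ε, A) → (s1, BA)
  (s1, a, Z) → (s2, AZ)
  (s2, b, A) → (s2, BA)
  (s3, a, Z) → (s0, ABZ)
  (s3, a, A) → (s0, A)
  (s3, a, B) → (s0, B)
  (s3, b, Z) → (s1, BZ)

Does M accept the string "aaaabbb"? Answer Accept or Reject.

Reject

No computation consumes all input and reaches a final state.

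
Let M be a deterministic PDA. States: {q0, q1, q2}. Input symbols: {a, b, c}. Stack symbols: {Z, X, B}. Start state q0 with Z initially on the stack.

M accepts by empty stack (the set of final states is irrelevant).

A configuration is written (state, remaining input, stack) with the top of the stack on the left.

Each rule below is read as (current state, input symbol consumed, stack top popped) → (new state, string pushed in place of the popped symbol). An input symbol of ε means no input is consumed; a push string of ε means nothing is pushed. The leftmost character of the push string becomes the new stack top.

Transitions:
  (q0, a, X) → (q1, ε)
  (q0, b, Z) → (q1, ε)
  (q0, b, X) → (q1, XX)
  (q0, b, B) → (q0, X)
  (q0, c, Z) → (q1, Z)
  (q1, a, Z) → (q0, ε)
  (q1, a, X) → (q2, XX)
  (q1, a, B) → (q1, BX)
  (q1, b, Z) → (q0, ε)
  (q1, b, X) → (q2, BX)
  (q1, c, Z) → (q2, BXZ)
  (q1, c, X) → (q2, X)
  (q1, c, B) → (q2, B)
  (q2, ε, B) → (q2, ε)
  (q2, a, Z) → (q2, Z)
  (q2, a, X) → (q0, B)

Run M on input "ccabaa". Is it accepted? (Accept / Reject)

(q0, ccabaa, Z)
  read c, top Z: go to q1, push Z → (q1, cabaa, Z)
  read c, top Z: go to q2, push BXZ → (q2, abaa, BXZ)
  ε-move, top B: go to q2, push ε → (q2, abaa, XZ)
  read a, top X: go to q0, push B → (q0, baa, BZ)
  read b, top B: go to q0, push X → (q0, aa, XZ)
  read a, top X: go to q1, push ε → (q1, a, Z)
  read a, top Z: go to q0, push ε → (q0, ε, ε)
All input consumed and the stack is empty.

Accept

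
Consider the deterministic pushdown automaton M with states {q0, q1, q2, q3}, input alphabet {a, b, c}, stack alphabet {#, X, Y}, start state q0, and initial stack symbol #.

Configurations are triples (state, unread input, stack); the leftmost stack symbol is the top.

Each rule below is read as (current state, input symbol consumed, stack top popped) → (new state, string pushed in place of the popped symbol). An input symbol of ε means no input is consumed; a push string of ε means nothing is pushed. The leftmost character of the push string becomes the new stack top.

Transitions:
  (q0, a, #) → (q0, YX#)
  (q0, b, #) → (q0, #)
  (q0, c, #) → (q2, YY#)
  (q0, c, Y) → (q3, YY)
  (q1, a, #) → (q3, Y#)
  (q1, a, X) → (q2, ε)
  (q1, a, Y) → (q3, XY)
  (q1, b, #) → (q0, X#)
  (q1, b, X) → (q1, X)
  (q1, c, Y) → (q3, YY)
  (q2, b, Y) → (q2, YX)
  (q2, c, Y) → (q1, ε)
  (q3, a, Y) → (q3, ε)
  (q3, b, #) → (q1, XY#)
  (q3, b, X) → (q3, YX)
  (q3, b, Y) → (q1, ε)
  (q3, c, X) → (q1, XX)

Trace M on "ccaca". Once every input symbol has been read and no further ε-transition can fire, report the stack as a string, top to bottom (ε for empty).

(q0, ccaca, #)
  read c, top #: go to q2, push YY# → (q2, caca, YY#)
  read c, top Y: go to q1, push ε → (q1, aca, Y#)
  read a, top Y: go to q3, push XY → (q3, ca, XY#)
  read c, top X: go to q1, push XX → (q1, a, XXY#)
  read a, top X: go to q2, push ε → (q2, ε, XY#)
All input consumed in state q2 with stack XY#.

XY#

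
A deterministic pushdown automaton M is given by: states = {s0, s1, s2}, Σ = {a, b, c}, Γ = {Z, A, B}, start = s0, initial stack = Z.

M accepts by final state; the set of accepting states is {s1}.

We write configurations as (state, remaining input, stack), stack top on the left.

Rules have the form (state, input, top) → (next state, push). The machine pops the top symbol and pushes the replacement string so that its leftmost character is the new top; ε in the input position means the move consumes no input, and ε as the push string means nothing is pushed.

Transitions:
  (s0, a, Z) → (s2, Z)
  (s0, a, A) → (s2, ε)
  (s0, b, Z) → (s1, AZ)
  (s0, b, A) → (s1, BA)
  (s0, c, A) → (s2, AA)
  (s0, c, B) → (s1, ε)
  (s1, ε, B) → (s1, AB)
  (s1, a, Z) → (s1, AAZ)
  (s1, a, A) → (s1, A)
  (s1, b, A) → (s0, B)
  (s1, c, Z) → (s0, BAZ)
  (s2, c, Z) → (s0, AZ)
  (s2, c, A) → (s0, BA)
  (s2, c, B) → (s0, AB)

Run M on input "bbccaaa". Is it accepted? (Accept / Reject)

(s0, bbccaaa, Z)
  read b, top Z: go to s1, push AZ → (s1, bccaaa, AZ)
  read b, top A: go to s0, push B → (s0, ccaaa, BZ)
  read c, top B: go to s1, push ε → (s1, caaa, Z)
  read c, top Z: go to s0, push BAZ → (s0, aaa, BAZ)
No transition applies at (s0, aaa, BAZ); input not fully consumed.

Reject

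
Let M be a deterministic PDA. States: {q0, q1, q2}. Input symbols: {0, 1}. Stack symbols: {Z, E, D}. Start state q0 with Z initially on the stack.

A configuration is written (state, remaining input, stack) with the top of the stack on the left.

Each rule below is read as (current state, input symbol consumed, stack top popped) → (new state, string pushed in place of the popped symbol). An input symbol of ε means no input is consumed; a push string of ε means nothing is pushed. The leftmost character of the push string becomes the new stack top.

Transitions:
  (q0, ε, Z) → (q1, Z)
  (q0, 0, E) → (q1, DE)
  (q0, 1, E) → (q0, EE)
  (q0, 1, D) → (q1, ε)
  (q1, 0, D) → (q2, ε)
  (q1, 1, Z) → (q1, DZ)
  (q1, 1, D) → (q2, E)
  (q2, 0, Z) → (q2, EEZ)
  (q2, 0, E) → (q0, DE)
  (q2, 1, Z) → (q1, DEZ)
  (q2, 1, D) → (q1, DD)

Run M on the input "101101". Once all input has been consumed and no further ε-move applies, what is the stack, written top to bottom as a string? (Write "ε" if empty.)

EEZ

(q0, 101101, Z) ⊢ (q1, 101101, Z) ⊢ (q1, 01101, DZ) ⊢ (q2, 1101, Z) ⊢ (q1, 101, DEZ) ⊢ (q2, 01, EEZ) ⊢ (q0, 1, DEEZ) ⊢ (q1, ε, EEZ)
All input consumed in state q1 with stack EEZ.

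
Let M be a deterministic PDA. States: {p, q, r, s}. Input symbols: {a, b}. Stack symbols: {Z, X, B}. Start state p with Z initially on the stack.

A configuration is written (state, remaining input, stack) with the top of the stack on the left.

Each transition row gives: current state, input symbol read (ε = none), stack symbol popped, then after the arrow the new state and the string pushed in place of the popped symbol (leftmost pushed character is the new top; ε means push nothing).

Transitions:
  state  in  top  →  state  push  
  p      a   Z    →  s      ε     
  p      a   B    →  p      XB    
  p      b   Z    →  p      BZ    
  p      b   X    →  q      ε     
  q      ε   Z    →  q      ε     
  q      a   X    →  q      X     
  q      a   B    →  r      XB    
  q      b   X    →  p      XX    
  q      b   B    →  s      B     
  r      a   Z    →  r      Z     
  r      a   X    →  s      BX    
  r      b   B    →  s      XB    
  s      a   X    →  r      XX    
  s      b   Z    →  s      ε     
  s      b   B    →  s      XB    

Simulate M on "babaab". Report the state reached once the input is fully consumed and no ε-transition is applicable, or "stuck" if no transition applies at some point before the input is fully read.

s

(p, babaab, Z)
  read b, top Z: go to p, push BZ → (p, abaab, BZ)
  read a, top B: go to p, push XB → (p, baab, XBZ)
  read b, top X: go to q, push ε → (q, aab, BZ)
  read a, top B: go to r, push XB → (r, ab, XBZ)
  read a, top X: go to s, push BX → (s, b, BXBZ)
  read b, top B: go to s, push XB → (s, ε, XBXBZ)
All input consumed; M is in state s.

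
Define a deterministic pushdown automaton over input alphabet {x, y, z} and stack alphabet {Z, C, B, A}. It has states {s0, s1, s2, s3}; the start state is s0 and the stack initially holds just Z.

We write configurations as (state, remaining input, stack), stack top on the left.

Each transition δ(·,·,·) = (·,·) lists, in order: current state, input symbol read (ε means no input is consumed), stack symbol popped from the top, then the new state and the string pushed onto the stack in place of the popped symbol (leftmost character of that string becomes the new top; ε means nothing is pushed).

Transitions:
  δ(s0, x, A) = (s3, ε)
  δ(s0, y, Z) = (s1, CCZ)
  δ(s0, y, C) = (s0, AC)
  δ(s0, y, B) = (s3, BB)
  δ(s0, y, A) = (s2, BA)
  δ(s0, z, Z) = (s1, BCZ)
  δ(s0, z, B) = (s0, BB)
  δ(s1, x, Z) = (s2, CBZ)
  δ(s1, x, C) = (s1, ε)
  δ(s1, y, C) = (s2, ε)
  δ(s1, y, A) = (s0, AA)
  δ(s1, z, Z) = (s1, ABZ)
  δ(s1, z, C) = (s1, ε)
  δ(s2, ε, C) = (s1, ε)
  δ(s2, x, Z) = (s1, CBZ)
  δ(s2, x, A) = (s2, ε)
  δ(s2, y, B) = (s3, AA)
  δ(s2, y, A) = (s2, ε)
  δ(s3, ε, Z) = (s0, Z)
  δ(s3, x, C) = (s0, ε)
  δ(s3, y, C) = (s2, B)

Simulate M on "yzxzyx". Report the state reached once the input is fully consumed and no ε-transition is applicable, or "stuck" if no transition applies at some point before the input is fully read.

(s0, yzxzyx, Z) ⊢ (s1, zxzyx, CCZ) ⊢ (s1, xzyx, CZ) ⊢ (s1, zyx, Z) ⊢ (s1, yx, ABZ) ⊢ (s0, x, AABZ) ⊢ (s3, ε, ABZ)
All input consumed; M is in state s3.

s3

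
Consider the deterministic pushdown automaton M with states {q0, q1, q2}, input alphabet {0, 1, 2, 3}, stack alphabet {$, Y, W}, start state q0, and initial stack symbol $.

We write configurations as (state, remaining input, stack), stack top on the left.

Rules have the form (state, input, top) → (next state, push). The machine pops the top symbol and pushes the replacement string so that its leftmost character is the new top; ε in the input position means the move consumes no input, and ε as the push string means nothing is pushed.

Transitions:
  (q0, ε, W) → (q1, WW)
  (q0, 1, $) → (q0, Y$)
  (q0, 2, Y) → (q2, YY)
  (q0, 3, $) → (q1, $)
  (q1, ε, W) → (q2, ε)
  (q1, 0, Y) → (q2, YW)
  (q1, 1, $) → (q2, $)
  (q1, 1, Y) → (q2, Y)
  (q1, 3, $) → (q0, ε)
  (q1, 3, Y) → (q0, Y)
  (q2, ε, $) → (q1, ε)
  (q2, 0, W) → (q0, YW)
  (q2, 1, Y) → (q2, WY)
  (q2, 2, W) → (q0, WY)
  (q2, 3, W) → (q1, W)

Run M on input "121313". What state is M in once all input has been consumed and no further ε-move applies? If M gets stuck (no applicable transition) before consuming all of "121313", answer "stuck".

q2

(q0, 121313, $) ⊢ (q0, 21313, Y$) ⊢ (q2, 1313, YY$) ⊢ (q2, 313, WYY$) ⊢ (q1, 13, WYY$) ⊢ (q2, 13, YY$) ⊢ (q2, 3, WYY$) ⊢ (q1, ε, WYY$) ⊢ (q2, ε, YY$)
All input consumed; M is in state q2.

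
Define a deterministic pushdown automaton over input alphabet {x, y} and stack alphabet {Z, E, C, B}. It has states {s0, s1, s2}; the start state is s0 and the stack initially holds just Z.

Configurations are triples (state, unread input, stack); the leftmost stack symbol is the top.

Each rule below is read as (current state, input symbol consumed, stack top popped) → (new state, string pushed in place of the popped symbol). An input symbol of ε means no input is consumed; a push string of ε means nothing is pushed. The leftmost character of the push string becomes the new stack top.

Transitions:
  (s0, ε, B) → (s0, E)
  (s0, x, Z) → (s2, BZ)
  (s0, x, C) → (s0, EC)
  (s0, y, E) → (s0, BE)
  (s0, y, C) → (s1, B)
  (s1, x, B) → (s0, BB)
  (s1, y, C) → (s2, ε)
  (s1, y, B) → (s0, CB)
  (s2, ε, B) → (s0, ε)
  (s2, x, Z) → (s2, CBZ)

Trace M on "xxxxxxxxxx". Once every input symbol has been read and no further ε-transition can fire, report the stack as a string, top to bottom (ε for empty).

Z

(s0, xxxxxxxxxx, Z)
  read x, top Z: go to s2, push BZ → (s2, xxxxxxxxx, BZ)
  ε-move, top B: go to s0, push ε → (s0, xxxxxxxxx, Z)
  read x, top Z: go to s2, push BZ → (s2, xxxxxxxx, BZ)
  ε-move, top B: go to s0, push ε → (s0, xxxxxxxx, Z)
  read x, top Z: go to s2, push BZ → (s2, xxxxxxx, BZ)
  ε-move, top B: go to s0, push ε → (s0, xxxxxxx, Z)
  read x, top Z: go to s2, push BZ → (s2, xxxxxx, BZ)
  ε-move, top B: go to s0, push ε → (s0, xxxxxx, Z)
  read x, top Z: go to s2, push BZ → (s2, xxxxx, BZ)
  ε-move, top B: go to s0, push ε → (s0, xxxxx, Z)
  read x, top Z: go to s2, push BZ → (s2, xxxx, BZ)
  ε-move, top B: go to s0, push ε → (s0, xxxx, Z)
  read x, top Z: go to s2, push BZ → (s2, xxx, BZ)
  ε-move, top B: go to s0, push ε → (s0, xxx, Z)
  read x, top Z: go to s2, push BZ → (s2, xx, BZ)
  ε-move, top B: go to s0, push ε → (s0, xx, Z)
  read x, top Z: go to s2, push BZ → (s2, x, BZ)
  ε-move, top B: go to s0, push ε → (s0, x, Z)
  read x, top Z: go to s2, push BZ → (s2, ε, BZ)
  ε-move, top B: go to s0, push ε → (s0, ε, Z)
All input consumed in state s0 with stack Z.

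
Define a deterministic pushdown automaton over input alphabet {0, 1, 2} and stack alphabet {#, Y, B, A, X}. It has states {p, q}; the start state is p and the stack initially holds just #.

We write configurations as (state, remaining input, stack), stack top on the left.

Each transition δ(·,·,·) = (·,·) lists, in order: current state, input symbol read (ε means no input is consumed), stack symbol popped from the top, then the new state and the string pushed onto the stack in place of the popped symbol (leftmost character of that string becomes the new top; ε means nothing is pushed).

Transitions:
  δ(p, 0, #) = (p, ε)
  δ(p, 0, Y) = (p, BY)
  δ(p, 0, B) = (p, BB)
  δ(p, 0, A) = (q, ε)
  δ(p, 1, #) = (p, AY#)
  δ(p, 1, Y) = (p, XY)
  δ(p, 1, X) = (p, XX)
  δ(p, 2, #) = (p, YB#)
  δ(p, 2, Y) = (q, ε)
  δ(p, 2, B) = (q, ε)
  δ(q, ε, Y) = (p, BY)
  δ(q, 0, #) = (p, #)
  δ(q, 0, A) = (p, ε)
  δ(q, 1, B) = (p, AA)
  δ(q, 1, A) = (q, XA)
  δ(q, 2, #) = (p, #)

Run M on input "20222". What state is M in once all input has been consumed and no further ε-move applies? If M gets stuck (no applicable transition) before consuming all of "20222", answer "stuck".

p

(p, 20222, #)
  read 2, top #: go to p, push YB# → (p, 0222, YB#)
  read 0, top Y: go to p, push BY → (p, 222, BYB#)
  read 2, top B: go to q, push ε → (q, 22, YB#)
  ε-move, top Y: go to p, push BY → (p, 22, BYB#)
  read 2, top B: go to q, push ε → (q, 2, YB#)
  ε-move, top Y: go to p, push BY → (p, 2, BYB#)
  read 2, top B: go to q, push ε → (q, ε, YB#)
  ε-move, top Y: go to p, push BY → (p, ε, BYB#)
All input consumed; M is in state p.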